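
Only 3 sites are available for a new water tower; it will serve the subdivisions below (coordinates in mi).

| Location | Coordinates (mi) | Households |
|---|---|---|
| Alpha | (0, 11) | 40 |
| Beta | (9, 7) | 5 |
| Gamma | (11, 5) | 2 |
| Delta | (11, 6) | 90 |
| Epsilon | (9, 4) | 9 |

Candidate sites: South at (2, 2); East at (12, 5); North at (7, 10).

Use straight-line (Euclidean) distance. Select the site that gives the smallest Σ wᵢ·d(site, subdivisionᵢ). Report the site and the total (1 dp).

East, total 712.4 mi

Total weighted distance at each candidate:
  South (2, 2): total = 1382.7
  East (12, 5): total = 712.4
  North (7, 10): total = 879.7
Minimum is at East with total 712.4 mi.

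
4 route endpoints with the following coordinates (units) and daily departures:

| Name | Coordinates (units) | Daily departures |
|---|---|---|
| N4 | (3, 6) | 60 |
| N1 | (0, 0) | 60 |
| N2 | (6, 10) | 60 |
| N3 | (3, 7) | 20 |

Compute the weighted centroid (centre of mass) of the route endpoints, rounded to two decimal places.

The minimiser of Σwᵢ‖p−pᵢ‖² is the weighted centroid p* = (Σwᵢpᵢ)/(Σwᵢ).
Σwᵢ = 200.
Σwᵢxᵢ = 60·3 + 60·0 + 60·6 + 20·3 = 600.
Σwᵢyᵢ = 60·6 + 60·0 + 60·10 + 20·7 = 1100.
x* = 600/200 = 3.00, y* = 1100/200 = 5.50.

(3.00, 5.50)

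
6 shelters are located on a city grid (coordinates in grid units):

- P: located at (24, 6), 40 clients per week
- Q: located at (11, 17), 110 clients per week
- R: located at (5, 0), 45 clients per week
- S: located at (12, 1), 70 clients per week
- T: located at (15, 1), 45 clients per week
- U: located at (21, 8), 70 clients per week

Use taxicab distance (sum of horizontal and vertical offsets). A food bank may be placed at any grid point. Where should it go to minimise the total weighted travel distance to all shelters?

Manhattan distance separates: Σwᵢ(|x−xᵢ|+|y−yᵢ|) = Σwᵢ|x−xᵢ| + Σwᵢ|y−yᵢ|, so x and y are optimised independently as 1-D weighted medians.
Total weight W = 380; half = 190.
x-coordinate, sorted with cumulative weight:
  x=5 (R, w=45) cum 45
  x=11 (Q, w=110) cum 155
  x=12 (S, w=70) cum 225  ← median
  x=15 (T, w=45) cum 270
  x=21 (U, w=70) cum 340
  x=24 (P, w=40) cum 380
⇒ x* = 12
y-coordinate, sorted with cumulative weight:
  y=0 (R, w=45) cum 45
  y=1 (S, w=70) cum 115
  y=1 (T, w=45) cum 160
  y=6 (P, w=40) cum 200  ← median
  y=8 (U, w=70) cum 270
  y=17 (Q, w=110) cum 380
⇒ y* = 6

(12, 6)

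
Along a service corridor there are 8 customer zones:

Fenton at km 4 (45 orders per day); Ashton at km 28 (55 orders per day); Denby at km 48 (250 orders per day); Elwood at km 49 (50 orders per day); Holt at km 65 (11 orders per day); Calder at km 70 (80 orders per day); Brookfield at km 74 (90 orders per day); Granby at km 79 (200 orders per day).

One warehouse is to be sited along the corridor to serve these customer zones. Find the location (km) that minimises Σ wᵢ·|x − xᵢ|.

For a sum of weighted absolute distances on a line, the optimum is the weighted median (not the mean). Total weight W = 781; half-weight = 390.5.
Sort by position and accumulate weight:
  km 4 (Fenton, w=45) → cum 45
  km 28 (Ashton, w=55) → cum 100
  km 48 (Denby, w=250) → cum 350
  km 49 (Elwood, w=50) → cum 400  ≥ 390.5 → median here
  km 65 (Holt, w=11) → cum 411
  km 70 (Calder, w=80) → cum 491
  km 74 (Brookfield, w=90) → cum 581
  km 79 (Granby, w=200) → cum 781
Optimal location: km 49.

x = 49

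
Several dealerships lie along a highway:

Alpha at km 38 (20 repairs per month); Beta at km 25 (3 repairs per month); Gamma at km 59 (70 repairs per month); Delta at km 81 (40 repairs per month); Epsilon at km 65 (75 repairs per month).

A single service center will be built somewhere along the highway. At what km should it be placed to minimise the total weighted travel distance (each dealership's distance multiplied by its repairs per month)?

For a sum of weighted absolute distances on a line, the optimum is the weighted median (not the mean). Total weight W = 208; half-weight = 104.
Sort by position and accumulate weight:
  km 25 (Beta, w=3) → cum 3
  km 38 (Alpha, w=20) → cum 23
  km 59 (Gamma, w=70) → cum 93
  km 65 (Epsilon, w=75) → cum 168  ≥ 104 → median here
  km 81 (Delta, w=40) → cum 208
Optimal location: km 65.

x = 65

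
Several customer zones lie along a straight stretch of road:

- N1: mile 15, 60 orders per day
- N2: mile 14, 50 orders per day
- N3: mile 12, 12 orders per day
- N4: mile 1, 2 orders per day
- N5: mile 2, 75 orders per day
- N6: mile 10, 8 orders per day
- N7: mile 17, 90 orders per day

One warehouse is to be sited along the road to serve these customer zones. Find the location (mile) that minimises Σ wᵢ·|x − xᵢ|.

x = 15

For a sum of weighted absolute distances on a line, the optimum is the weighted median (not the mean). Total weight W = 297; half-weight = 148.5.
Sort by position and accumulate weight:
  mile 1 (N4, w=2) → cum 2
  mile 2 (N5, w=75) → cum 77
  mile 10 (N6, w=8) → cum 85
  mile 12 (N3, w=12) → cum 97
  mile 14 (N2, w=50) → cum 147
  mile 15 (N1, w=60) → cum 207  ≥ 148.5 → median here
  mile 17 (N7, w=90) → cum 297
Optimal location: mile 15.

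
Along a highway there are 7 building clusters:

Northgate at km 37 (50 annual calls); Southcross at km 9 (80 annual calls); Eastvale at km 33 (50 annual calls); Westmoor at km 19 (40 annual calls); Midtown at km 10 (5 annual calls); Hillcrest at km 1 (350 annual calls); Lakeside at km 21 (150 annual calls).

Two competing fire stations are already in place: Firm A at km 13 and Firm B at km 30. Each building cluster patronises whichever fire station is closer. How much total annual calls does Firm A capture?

The indifferent point is the midpoint (13+30)/2 = 21.5; building clusters left of it (closer to Firm A at 13) go to Firm A, those right go to Firm B.
  Hillcrest at 1 (w=350) → Firm A
  Southcross at 9 (w=80) → Firm A
  Midtown at 10 (w=5) → Firm A
  Westmoor at 19 (w=40) → Firm A
  Lakeside at 21 (w=150) → Firm A
  Eastvale at 33 (w=50) → Firm B
  Northgate at 37 (w=50) → Firm B
Firm A captures 625; Firm B captures 100.

625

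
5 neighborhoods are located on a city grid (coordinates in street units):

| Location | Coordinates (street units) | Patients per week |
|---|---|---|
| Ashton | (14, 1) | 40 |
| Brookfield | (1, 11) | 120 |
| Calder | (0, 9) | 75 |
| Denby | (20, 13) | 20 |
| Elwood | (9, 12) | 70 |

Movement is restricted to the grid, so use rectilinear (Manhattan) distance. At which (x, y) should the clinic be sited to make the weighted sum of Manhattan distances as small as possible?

(1, 11)

Manhattan distance separates: Σwᵢ(|x−xᵢ|+|y−yᵢ|) = Σwᵢ|x−xᵢ| + Σwᵢ|y−yᵢ|, so x and y are optimised independently as 1-D weighted medians.
Total weight W = 325; half = 162.5.
x-coordinate, sorted with cumulative weight:
  x=0 (Calder, w=75) cum 75
  x=1 (Brookfield, w=120) cum 195  ← median
  x=9 (Elwood, w=70) cum 265
  x=14 (Ashton, w=40) cum 305
  x=20 (Denby, w=20) cum 325
⇒ x* = 1
y-coordinate, sorted with cumulative weight:
  y=1 (Ashton, w=40) cum 40
  y=9 (Calder, w=75) cum 115
  y=11 (Brookfield, w=120) cum 235  ← median
  y=12 (Elwood, w=70) cum 305
  y=13 (Denby, w=20) cum 325
⇒ y* = 11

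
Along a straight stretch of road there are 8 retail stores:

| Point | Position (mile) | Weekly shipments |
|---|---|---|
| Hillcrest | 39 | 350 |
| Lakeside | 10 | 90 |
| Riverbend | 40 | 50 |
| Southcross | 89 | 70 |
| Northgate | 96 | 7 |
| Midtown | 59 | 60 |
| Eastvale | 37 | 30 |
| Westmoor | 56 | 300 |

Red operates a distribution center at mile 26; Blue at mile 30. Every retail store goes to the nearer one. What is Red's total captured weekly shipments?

The indifferent point is the midpoint (26+30)/2 = 28; retail stores left of it (closer to Red at 26) go to Red, those right go to Blue.
  Lakeside at 10 (w=90) → Red
  Eastvale at 37 (w=30) → Blue
  Hillcrest at 39 (w=350) → Blue
  Riverbend at 40 (w=50) → Blue
  Westmoor at 56 (w=300) → Blue
  Midtown at 59 (w=60) → Blue
  Southcross at 89 (w=70) → Blue
  Northgate at 96 (w=7) → Blue
Red captures 90; Blue captures 867.

90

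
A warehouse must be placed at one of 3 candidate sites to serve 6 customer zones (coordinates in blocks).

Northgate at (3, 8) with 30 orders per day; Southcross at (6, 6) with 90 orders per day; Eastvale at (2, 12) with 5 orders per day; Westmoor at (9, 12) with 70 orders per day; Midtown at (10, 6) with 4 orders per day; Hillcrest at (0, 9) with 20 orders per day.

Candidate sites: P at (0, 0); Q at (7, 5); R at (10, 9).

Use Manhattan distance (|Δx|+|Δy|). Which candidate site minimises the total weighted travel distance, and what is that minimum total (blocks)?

Q, total 1316 blocks

Total weighted distance at each candidate:
  P (0, 0): total = 3194
  Q (7, 5): total = 1316
  R (10, 9): total = 1417
Minimum is at Q with total 1316 blocks.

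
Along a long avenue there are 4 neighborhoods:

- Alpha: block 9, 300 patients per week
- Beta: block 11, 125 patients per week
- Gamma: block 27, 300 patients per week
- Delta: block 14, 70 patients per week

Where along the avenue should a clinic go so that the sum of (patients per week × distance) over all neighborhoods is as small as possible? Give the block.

For a sum of weighted absolute distances on a line, the optimum is the weighted median (not the mean). Total weight W = 795; half-weight = 397.5.
Sort by position and accumulate weight:
  block 9 (Alpha, w=300) → cum 300
  block 11 (Beta, w=125) → cum 425  ≥ 397.5 → median here
  block 14 (Delta, w=70) → cum 495
  block 27 (Gamma, w=300) → cum 795
Optimal location: block 11.

x = 11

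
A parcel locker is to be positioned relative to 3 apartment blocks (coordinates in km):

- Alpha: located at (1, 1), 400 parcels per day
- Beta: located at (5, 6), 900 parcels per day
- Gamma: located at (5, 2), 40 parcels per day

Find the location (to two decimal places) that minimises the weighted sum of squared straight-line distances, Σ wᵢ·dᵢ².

The minimiser of Σwᵢ‖p−pᵢ‖² is the weighted centroid p* = (Σwᵢpᵢ)/(Σwᵢ).
Σwᵢ = 1340.
Σwᵢxᵢ = 400·1 + 900·5 + 40·5 = 5100.
Σwᵢyᵢ = 400·1 + 900·6 + 40·2 = 5880.
x* = 5100/1340 = 3.81, y* = 5880/1340 = 4.39.

(3.81, 4.39)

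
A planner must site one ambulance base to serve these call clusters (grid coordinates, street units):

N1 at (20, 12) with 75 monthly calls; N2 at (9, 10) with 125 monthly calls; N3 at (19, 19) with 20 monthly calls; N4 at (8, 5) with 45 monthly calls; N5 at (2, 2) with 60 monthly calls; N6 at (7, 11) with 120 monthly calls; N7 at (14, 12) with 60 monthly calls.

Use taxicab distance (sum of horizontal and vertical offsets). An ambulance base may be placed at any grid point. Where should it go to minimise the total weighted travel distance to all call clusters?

Manhattan distance separates: Σwᵢ(|x−xᵢ|+|y−yᵢ|) = Σwᵢ|x−xᵢ| + Σwᵢ|y−yᵢ|, so x and y are optimised independently as 1-D weighted medians.
Total weight W = 505; half = 252.5.
x-coordinate, sorted with cumulative weight:
  x=2 (N5, w=60) cum 60
  x=7 (N6, w=120) cum 180
  x=8 (N4, w=45) cum 225
  x=9 (N2, w=125) cum 350  ← median
  x=14 (N7, w=60) cum 410
  x=19 (N3, w=20) cum 430
  x=20 (N1, w=75) cum 505
⇒ x* = 9
y-coordinate, sorted with cumulative weight:
  y=2 (N5, w=60) cum 60
  y=5 (N4, w=45) cum 105
  y=10 (N2, w=125) cum 230
  y=11 (N6, w=120) cum 350  ← median
  y=12 (N1, w=75) cum 425
  y=12 (N7, w=60) cum 485
  y=19 (N3, w=20) cum 505
⇒ y* = 11

(9, 11)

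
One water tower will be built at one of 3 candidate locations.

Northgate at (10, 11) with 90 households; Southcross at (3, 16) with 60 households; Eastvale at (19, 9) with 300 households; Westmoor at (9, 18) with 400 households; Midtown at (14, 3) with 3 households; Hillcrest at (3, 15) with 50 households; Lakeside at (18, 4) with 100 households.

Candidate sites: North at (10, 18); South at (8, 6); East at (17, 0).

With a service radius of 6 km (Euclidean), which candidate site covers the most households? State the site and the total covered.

North, covering 400

Coverage radius r = 6 km; a point is covered iff (Δx)²+(Δy)² ≤ 6² = 36.
  North (10, 18): covers {Westmoor} → 400
  South (8, 6): covers {Northgate} → 90
  East (17, 0): covers {Midtown, Lakeside} → 103
Maximum coverage at North: 400 households.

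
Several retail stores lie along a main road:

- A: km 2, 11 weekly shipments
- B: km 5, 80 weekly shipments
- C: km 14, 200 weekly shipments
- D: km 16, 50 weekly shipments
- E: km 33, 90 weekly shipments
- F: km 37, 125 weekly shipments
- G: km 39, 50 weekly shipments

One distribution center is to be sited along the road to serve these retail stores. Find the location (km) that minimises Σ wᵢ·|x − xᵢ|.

x = 16

For a sum of weighted absolute distances on a line, the optimum is the weighted median (not the mean). Total weight W = 606; half-weight = 303.
Sort by position and accumulate weight:
  km 2 (A, w=11) → cum 11
  km 5 (B, w=80) → cum 91
  km 14 (C, w=200) → cum 291
  km 16 (D, w=50) → cum 341  ≥ 303 → median here
  km 33 (E, w=90) → cum 431
  km 37 (F, w=125) → cum 556
  km 39 (G, w=50) → cum 606
Optimal location: km 16.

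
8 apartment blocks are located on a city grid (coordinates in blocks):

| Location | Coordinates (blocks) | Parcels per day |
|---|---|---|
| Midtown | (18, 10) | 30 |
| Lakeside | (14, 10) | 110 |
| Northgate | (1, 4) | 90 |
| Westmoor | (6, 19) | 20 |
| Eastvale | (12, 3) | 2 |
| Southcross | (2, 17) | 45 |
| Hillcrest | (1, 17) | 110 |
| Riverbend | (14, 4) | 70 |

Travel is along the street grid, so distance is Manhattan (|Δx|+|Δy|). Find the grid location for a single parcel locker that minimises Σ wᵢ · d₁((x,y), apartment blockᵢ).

Manhattan distance separates: Σwᵢ(|x−xᵢ|+|y−yᵢ|) = Σwᵢ|x−xᵢ| + Σwᵢ|y−yᵢ|, so x and y are optimised independently as 1-D weighted medians.
Total weight W = 477; half = 238.5.
x-coordinate, sorted with cumulative weight:
  x=1 (Northgate, w=90) cum 90
  x=1 (Hillcrest, w=110) cum 200
  x=2 (Southcross, w=45) cum 245  ← median
  x=6 (Westmoor, w=20) cum 265
  x=12 (Eastvale, w=2) cum 267
  x=14 (Lakeside, w=110) cum 377
  x=14 (Riverbend, w=70) cum 447
  x=18 (Midtown, w=30) cum 477
⇒ x* = 2
y-coordinate, sorted with cumulative weight:
  y=3 (Eastvale, w=2) cum 2
  y=4 (Northgate, w=90) cum 92
  y=4 (Riverbend, w=70) cum 162
  y=10 (Midtown, w=30) cum 192
  y=10 (Lakeside, w=110) cum 302  ← median
  y=17 (Southcross, w=45) cum 347
  y=17 (Hillcrest, w=110) cum 457
  y=19 (Westmoor, w=20) cum 477
⇒ y* = 10

(2, 10)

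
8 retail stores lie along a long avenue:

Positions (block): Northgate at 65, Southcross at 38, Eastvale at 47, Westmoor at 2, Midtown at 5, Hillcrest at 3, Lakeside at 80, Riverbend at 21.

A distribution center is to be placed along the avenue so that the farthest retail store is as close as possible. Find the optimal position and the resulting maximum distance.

The 1-center on a line is the midpoint of the two extreme points: leftmost at 2, rightmost at 80.
Optimal location = (2 + 80)/2 = 41; maximum distance = (80 − 2)/2 = 39.

location 41, max distance 39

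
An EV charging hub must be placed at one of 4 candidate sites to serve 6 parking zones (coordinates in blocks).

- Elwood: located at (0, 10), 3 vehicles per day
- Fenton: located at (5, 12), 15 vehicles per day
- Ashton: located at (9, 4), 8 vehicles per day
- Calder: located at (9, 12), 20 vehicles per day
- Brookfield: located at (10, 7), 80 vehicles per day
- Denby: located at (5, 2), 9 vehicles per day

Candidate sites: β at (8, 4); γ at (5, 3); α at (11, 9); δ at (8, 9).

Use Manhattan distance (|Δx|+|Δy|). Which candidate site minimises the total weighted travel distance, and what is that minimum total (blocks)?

Total weighted distance at each candidate:
  β (8, 4): total = 840
  γ (5, 3): total = 1200
  α (11, 9): total = 684
  δ (8, 9): total = 655
Minimum is at δ with total 655 blocks.

δ, total 655 blocks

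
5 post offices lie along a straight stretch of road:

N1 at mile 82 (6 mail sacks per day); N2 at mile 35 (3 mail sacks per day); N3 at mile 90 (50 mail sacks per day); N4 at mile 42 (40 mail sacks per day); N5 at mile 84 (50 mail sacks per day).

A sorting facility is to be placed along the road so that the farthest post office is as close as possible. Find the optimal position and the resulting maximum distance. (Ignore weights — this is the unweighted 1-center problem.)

The 1-center on a line is the midpoint of the two extreme points: leftmost at 35, rightmost at 90.
Optimal location = (35 + 90)/2 = 62.5; maximum distance = (90 − 35)/2 = 27.5.

location 62.5, max distance 27.5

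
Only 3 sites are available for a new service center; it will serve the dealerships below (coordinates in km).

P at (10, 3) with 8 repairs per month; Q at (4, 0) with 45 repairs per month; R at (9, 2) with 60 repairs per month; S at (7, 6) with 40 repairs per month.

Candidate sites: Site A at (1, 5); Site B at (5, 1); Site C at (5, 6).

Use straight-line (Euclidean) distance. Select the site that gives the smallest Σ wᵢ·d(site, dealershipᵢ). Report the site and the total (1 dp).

Total weighted distance at each candidate:
  Site A (1, 5): total = 1092.1
  Site B (5, 1): total = 569.5
  Site C (5, 6): total = 739.8
Minimum is at Site B with total 569.5 km.

Site B, total 569.5 km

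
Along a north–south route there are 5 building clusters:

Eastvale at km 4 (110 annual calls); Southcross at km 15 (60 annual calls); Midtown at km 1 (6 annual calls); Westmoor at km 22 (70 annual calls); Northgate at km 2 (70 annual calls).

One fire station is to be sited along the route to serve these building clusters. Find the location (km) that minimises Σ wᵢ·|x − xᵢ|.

For a sum of weighted absolute distances on a line, the optimum is the weighted median (not the mean). Total weight W = 316; half-weight = 158.
Sort by position and accumulate weight:
  km 1 (Midtown, w=6) → cum 6
  km 2 (Northgate, w=70) → cum 76
  km 4 (Eastvale, w=110) → cum 186  ≥ 158 → median here
  km 15 (Southcross, w=60) → cum 246
  km 22 (Westmoor, w=70) → cum 316
Optimal location: km 4.

x = 4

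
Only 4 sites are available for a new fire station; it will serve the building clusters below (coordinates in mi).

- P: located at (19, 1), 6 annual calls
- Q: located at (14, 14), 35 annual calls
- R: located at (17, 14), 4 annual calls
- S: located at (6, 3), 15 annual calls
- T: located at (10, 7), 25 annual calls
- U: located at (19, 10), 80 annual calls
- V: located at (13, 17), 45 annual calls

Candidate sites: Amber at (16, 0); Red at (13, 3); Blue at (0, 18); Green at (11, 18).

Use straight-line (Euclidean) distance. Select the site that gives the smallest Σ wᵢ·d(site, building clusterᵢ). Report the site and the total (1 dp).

Total weighted distance at each candidate:
  Amber (16, 0): total = 2569.2
  Red (13, 3): total = 2068.9
  Blue (0, 18): total = 3582.4
  Green (11, 18): total = 1835.6
Minimum is at Green with total 1835.6 mi.

Green, total 1835.6 mi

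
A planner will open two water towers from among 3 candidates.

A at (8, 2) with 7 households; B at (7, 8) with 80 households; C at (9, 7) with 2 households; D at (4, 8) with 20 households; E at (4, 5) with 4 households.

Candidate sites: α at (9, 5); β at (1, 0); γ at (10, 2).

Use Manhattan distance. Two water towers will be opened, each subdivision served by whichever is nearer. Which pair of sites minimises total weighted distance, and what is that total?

Evaluate every pair (each demand assigned to the nearer of the two):
  {α, γ}: total = 598
  {α, β}: total = 612
  {β, γ}: total = 998
Best pair: {α, γ} with total 598.

{α, γ}, total 598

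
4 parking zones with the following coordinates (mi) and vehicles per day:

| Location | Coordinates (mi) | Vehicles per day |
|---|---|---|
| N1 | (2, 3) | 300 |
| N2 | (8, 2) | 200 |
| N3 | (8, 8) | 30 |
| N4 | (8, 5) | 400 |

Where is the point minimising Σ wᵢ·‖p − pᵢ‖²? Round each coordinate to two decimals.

The minimiser of Σwᵢ‖p−pᵢ‖² is the weighted centroid p* = (Σwᵢpᵢ)/(Σwᵢ).
Σwᵢ = 930.
Σwᵢxᵢ = 300·2 + 200·8 + 30·8 + 400·8 = 5640.
Σwᵢyᵢ = 300·3 + 200·2 + 30·8 + 400·5 = 3540.
x* = 5640/930 = 6.06, y* = 3540/930 = 3.81.

(6.06, 3.81)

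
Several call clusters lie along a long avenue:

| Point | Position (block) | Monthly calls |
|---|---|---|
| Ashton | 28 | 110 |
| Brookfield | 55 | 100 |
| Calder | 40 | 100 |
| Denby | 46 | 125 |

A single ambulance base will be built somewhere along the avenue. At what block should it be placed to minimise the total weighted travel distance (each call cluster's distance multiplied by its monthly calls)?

x = 46

For a sum of weighted absolute distances on a line, the optimum is the weighted median (not the mean). Total weight W = 435; half-weight = 217.5.
Sort by position and accumulate weight:
  block 28 (Ashton, w=110) → cum 110
  block 40 (Calder, w=100) → cum 210
  block 46 (Denby, w=125) → cum 335  ≥ 217.5 → median here
  block 55 (Brookfield, w=100) → cum 435
Optimal location: block 46.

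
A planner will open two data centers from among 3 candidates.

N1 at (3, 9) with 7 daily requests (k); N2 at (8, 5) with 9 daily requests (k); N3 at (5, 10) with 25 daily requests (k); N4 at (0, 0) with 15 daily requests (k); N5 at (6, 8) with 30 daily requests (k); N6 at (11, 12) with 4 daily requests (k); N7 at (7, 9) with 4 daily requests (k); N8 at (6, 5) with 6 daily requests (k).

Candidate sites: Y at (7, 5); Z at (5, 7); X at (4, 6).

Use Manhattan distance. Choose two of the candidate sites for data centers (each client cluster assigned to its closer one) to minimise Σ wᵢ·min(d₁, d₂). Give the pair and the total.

Evaluate every pair (each demand assigned to the nearer of the two):
  {Y, Z}: total = 418
  {Z, X}: total = 436
  {Y, X}: total = 498
Best pair: {Y, Z} with total 418.

{Y, Z}, total 418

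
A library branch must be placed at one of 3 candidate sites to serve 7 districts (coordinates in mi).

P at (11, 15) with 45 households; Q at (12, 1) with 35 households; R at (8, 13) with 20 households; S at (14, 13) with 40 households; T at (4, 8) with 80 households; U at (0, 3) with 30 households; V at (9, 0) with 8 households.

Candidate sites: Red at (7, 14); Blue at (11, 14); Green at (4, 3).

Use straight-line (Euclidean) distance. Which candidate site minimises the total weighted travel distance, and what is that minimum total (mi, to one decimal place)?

Blue, total 2008.5 mi

Total weighted distance at each candidate:
  Red (7, 14): total = 2025.1
  Blue (11, 14): total = 2008.5
  Green (4, 3): total = 2261.5
Minimum is at Blue with total 2008.5 mi.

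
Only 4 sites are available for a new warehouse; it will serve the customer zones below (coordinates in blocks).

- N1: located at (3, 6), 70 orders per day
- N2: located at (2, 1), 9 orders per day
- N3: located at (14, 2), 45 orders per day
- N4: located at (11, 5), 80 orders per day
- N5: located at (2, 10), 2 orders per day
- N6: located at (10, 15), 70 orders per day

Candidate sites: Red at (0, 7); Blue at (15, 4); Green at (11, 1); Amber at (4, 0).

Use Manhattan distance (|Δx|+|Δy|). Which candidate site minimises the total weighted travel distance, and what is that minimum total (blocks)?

Green, total 2577 blocks

Total weighted distance at each candidate:
  Red (0, 7): total = 3517
  Blue (15, 4): total = 2817
  Green (11, 1): total = 2577
  Amber (4, 0): total = 3511
Minimum is at Green with total 2577 blocks.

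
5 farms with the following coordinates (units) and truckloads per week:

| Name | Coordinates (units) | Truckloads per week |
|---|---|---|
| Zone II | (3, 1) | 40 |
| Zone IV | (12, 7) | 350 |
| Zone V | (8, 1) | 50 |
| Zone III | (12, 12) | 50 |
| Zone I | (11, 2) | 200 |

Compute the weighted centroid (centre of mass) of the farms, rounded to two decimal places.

The minimiser of Σwᵢ‖p−pᵢ‖² is the weighted centroid p* = (Σwᵢpᵢ)/(Σwᵢ).
Σwᵢ = 690.
Σwᵢxᵢ = 40·3 + 350·12 + 50·8 + 50·12 + 200·11 = 7520.
Σwᵢyᵢ = 40·1 + 350·7 + 50·1 + 50·12 + 200·2 = 3540.
x* = 7520/690 = 10.90, y* = 3540/690 = 5.13.

(10.90, 5.13)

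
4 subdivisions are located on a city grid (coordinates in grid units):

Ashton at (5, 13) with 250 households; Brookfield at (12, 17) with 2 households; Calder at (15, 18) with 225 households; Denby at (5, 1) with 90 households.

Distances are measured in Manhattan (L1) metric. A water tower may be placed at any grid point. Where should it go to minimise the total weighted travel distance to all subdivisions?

(5, 13)

Manhattan distance separates: Σwᵢ(|x−xᵢ|+|y−yᵢ|) = Σwᵢ|x−xᵢ| + Σwᵢ|y−yᵢ|, so x and y are optimised independently as 1-D weighted medians.
Total weight W = 567; half = 283.5.
x-coordinate, sorted with cumulative weight:
  x=5 (Ashton, w=250) cum 250
  x=5 (Denby, w=90) cum 340  ← median
  x=12 (Brookfield, w=2) cum 342
  x=15 (Calder, w=225) cum 567
⇒ x* = 5
y-coordinate, sorted with cumulative weight:
  y=1 (Denby, w=90) cum 90
  y=13 (Ashton, w=250) cum 340  ← median
  y=17 (Brookfield, w=2) cum 342
  y=18 (Calder, w=225) cum 567
⇒ y* = 13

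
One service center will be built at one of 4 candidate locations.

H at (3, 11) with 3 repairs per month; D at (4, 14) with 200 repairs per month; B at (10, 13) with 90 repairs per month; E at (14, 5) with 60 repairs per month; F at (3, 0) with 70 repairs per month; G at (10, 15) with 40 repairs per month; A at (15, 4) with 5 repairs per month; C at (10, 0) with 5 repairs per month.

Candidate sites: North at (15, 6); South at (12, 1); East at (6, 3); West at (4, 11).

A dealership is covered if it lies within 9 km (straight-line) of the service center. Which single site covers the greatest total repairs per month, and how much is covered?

Coverage radius r = 9 km; a point is covered iff (Δx)²+(Δy)² ≤ 9² = 81.
  North (15, 6): covers {B, E, A, C} → 160
  South (12, 1): covers {E, A, C} → 70
  East (6, 3): covers {H, E, F, C} → 138
  West (4, 11): covers {H, D, B, G} → 333
Maximum coverage at West: 333 repairs per month.

West, covering 333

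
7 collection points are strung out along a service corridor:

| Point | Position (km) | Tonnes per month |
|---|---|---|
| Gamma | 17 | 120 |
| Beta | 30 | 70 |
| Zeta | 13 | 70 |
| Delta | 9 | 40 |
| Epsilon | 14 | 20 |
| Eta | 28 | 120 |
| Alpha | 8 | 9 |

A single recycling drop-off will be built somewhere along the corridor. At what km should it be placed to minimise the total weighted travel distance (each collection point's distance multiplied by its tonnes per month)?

For a sum of weighted absolute distances on a line, the optimum is the weighted median (not the mean). Total weight W = 449; half-weight = 224.5.
Sort by position and accumulate weight:
  km 8 (Alpha, w=9) → cum 9
  km 9 (Delta, w=40) → cum 49
  km 13 (Zeta, w=70) → cum 119
  km 14 (Epsilon, w=20) → cum 139
  km 17 (Gamma, w=120) → cum 259  ≥ 224.5 → median here
  km 28 (Eta, w=120) → cum 379
  km 30 (Beta, w=70) → cum 449
Optimal location: km 17.

x = 17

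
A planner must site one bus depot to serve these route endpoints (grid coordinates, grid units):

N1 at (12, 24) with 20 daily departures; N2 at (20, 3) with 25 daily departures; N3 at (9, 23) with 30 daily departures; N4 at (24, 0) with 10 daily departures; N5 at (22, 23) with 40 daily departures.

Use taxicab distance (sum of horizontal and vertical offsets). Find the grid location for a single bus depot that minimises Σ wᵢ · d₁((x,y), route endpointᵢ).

Manhattan distance separates: Σwᵢ(|x−xᵢ|+|y−yᵢ|) = Σwᵢ|x−xᵢ| + Σwᵢ|y−yᵢ|, so x and y are optimised independently as 1-D weighted medians.
Total weight W = 125; half = 62.5.
x-coordinate, sorted with cumulative weight:
  x=9 (N3, w=30) cum 30
  x=12 (N1, w=20) cum 50
  x=20 (N2, w=25) cum 75  ← median
  x=22 (N5, w=40) cum 115
  x=24 (N4, w=10) cum 125
⇒ x* = 20
y-coordinate, sorted with cumulative weight:
  y=0 (N4, w=10) cum 10
  y=3 (N2, w=25) cum 35
  y=23 (N3, w=30) cum 65  ← median
  y=23 (N5, w=40) cum 105
  y=24 (N1, w=20) cum 125
⇒ y* = 23

(20, 23)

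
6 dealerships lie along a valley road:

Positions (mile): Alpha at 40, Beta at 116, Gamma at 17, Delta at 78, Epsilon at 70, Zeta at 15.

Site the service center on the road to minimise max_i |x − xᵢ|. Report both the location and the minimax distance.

location 65.5, max distance 50.5

The 1-center on a line is the midpoint of the two extreme points: leftmost at 15, rightmost at 116.
Optimal location = (15 + 116)/2 = 65.5; maximum distance = (116 − 15)/2 = 50.5.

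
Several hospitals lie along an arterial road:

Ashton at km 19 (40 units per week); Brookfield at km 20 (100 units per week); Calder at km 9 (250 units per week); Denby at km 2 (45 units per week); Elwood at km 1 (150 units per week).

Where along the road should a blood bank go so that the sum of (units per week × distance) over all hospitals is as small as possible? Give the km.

x = 9

For a sum of weighted absolute distances on a line, the optimum is the weighted median (not the mean). Total weight W = 585; half-weight = 292.5.
Sort by position and accumulate weight:
  km 1 (Elwood, w=150) → cum 150
  km 2 (Denby, w=45) → cum 195
  km 9 (Calder, w=250) → cum 445  ≥ 292.5 → median here
  km 19 (Ashton, w=40) → cum 485
  km 20 (Brookfield, w=100) → cum 585
Optimal location: km 9.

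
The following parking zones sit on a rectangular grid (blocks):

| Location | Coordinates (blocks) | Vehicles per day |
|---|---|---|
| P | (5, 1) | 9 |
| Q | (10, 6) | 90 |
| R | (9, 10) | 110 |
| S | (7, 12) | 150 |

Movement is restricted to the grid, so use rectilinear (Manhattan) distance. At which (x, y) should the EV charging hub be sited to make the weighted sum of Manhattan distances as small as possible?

Manhattan distance separates: Σwᵢ(|x−xᵢ|+|y−yᵢ|) = Σwᵢ|x−xᵢ| + Σwᵢ|y−yᵢ|, so x and y are optimised independently as 1-D weighted medians.
Total weight W = 359; half = 179.5.
x-coordinate, sorted with cumulative weight:
  x=5 (P, w=9) cum 9
  x=7 (S, w=150) cum 159
  x=9 (R, w=110) cum 269  ← median
  x=10 (Q, w=90) cum 359
⇒ x* = 9
y-coordinate, sorted with cumulative weight:
  y=1 (P, w=9) cum 9
  y=6 (Q, w=90) cum 99
  y=10 (R, w=110) cum 209  ← median
  y=12 (S, w=150) cum 359
⇒ y* = 10

(9, 10)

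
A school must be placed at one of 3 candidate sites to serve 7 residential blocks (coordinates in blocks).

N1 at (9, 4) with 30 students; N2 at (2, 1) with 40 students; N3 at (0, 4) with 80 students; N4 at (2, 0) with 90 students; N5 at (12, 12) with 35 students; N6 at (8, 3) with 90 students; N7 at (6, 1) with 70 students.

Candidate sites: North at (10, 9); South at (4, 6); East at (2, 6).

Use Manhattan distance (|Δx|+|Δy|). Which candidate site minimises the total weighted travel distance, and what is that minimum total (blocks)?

Total weighted distance at each candidate:
  North (10, 9): total = 5285
  South (4, 6): total = 3300
  East (2, 6): total = 3330
Minimum is at South with total 3300 blocks.

South, total 3300 blocks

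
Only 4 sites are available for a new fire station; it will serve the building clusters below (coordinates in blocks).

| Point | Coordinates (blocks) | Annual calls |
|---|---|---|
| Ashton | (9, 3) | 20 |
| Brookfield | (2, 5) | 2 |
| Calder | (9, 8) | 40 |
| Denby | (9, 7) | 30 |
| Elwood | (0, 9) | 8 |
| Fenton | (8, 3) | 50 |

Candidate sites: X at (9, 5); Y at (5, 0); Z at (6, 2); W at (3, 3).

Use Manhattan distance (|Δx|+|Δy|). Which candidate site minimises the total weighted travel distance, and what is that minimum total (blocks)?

X, total 488 blocks

Total weighted distance at each candidate:
  X (9, 5): total = 488
  Y (5, 0): total = 1378
  Z (6, 2): total = 948
  W (3, 3): total = 1188
Minimum is at X with total 488 blocks.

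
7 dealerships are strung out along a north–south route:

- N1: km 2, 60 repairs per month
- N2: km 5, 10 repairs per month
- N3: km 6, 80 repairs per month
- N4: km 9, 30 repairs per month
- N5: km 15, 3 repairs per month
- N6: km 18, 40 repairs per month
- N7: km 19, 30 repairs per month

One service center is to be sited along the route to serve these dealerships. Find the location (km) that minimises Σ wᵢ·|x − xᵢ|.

x = 6

For a sum of weighted absolute distances on a line, the optimum is the weighted median (not the mean). Total weight W = 253; half-weight = 126.5.
Sort by position and accumulate weight:
  km 2 (N1, w=60) → cum 60
  km 5 (N2, w=10) → cum 70
  km 6 (N3, w=80) → cum 150  ≥ 126.5 → median here
  km 9 (N4, w=30) → cum 180
  km 15 (N5, w=3) → cum 183
  km 18 (N6, w=40) → cum 223
  km 19 (N7, w=30) → cum 253
Optimal location: km 6.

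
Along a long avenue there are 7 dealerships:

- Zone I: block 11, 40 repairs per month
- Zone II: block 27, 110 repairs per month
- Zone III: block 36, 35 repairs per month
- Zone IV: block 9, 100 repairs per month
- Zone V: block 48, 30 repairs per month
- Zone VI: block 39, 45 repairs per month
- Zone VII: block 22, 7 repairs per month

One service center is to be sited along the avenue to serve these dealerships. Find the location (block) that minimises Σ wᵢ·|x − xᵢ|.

x = 27

For a sum of weighted absolute distances on a line, the optimum is the weighted median (not the mean). Total weight W = 367; half-weight = 183.5.
Sort by position and accumulate weight:
  block 9 (Zone IV, w=100) → cum 100
  block 11 (Zone I, w=40) → cum 140
  block 22 (Zone VII, w=7) → cum 147
  block 27 (Zone II, w=110) → cum 257  ≥ 183.5 → median here
  block 36 (Zone III, w=35) → cum 292
  block 39 (Zone VI, w=45) → cum 337
  block 48 (Zone V, w=30) → cum 367
Optimal location: block 27.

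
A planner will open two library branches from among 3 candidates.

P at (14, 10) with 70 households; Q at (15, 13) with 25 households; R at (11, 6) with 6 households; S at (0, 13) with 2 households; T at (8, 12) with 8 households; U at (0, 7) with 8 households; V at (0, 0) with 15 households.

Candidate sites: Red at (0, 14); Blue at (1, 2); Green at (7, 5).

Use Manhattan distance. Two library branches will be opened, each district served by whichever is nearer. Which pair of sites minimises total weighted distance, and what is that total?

{Blue, Green}, total 1451

Evaluate every pair (each demand assigned to the nearer of the two):
  {Blue, Green}: total = 1451
  {Red, Green}: total = 1572
  {Red, Blue}: total = 1919
Best pair: {Blue, Green} with total 1451.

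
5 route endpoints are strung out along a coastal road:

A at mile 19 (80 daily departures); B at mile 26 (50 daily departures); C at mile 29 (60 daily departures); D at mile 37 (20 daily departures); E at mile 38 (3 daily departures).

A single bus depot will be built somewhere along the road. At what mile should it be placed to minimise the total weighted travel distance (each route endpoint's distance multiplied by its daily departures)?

For a sum of weighted absolute distances on a line, the optimum is the weighted median (not the mean). Total weight W = 213; half-weight = 106.5.
Sort by position and accumulate weight:
  mile 19 (A, w=80) → cum 80
  mile 26 (B, w=50) → cum 130  ≥ 106.5 → median here
  mile 29 (C, w=60) → cum 190
  mile 37 (D, w=20) → cum 210
  mile 38 (E, w=3) → cum 213
Optimal location: mile 26.

x = 26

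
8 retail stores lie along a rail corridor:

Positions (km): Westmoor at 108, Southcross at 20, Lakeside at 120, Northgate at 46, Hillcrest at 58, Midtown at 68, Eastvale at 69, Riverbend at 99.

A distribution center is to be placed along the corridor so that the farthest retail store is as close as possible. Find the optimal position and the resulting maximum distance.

location 70, max distance 50

The 1-center on a line is the midpoint of the two extreme points: leftmost at 20, rightmost at 120.
Optimal location = (20 + 120)/2 = 70; maximum distance = (120 − 20)/2 = 50.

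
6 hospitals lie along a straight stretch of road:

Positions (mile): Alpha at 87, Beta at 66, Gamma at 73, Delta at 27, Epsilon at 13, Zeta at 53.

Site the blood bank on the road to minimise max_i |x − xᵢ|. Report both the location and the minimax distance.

location 50, max distance 37

The 1-center on a line is the midpoint of the two extreme points: leftmost at 13, rightmost at 87.
Optimal location = (13 + 87)/2 = 50; maximum distance = (87 − 13)/2 = 37.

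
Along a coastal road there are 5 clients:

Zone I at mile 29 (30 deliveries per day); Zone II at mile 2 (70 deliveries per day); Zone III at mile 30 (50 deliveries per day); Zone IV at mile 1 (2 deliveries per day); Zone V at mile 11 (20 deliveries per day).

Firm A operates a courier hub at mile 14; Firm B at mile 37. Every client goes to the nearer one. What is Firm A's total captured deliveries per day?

The indifferent point is the midpoint (14+37)/2 = 25.5; clients left of it (closer to Firm A at 14) go to Firm A, those right go to Firm B.
  Zone IV at 1 (w=2) → Firm A
  Zone II at 2 (w=70) → Firm A
  Zone V at 11 (w=20) → Firm A
  Zone I at 29 (w=30) → Firm B
  Zone III at 30 (w=50) → Firm B
Firm A captures 92; Firm B captures 80.

92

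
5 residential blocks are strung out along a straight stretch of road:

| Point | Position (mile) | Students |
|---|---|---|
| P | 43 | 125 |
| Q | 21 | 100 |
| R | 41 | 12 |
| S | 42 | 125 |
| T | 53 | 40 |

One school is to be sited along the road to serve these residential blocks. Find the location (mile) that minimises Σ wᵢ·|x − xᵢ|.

x = 42

For a sum of weighted absolute distances on a line, the optimum is the weighted median (not the mean). Total weight W = 402; half-weight = 201.
Sort by position and accumulate weight:
  mile 21 (Q, w=100) → cum 100
  mile 41 (R, w=12) → cum 112
  mile 42 (S, w=125) → cum 237  ≥ 201 → median here
  mile 43 (P, w=125) → cum 362
  mile 53 (T, w=40) → cum 402
Optimal location: mile 42.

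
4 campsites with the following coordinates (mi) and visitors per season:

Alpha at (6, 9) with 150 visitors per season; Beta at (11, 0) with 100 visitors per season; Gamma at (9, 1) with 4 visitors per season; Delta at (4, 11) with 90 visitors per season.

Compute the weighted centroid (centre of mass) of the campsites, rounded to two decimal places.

(6.97, 6.81)

The minimiser of Σwᵢ‖p−pᵢ‖² is the weighted centroid p* = (Σwᵢpᵢ)/(Σwᵢ).
Σwᵢ = 344.
Σwᵢxᵢ = 150·6 + 100·11 + 4·9 + 90·4 = 2396.
Σwᵢyᵢ = 150·9 + 100·0 + 4·1 + 90·11 = 2344.
x* = 2396/344 = 6.97, y* = 2344/344 = 6.81.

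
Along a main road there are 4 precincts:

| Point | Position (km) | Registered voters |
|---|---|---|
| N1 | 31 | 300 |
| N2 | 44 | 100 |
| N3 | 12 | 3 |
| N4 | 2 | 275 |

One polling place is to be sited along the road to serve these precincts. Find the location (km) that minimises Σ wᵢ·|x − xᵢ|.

For a sum of weighted absolute distances on a line, the optimum is the weighted median (not the mean). Total weight W = 678; half-weight = 339.
Sort by position and accumulate weight:
  km 2 (N4, w=275) → cum 275
  km 12 (N3, w=3) → cum 278
  km 31 (N1, w=300) → cum 578  ≥ 339 → median here
  km 44 (N2, w=100) → cum 678
Optimal location: km 31.

x = 31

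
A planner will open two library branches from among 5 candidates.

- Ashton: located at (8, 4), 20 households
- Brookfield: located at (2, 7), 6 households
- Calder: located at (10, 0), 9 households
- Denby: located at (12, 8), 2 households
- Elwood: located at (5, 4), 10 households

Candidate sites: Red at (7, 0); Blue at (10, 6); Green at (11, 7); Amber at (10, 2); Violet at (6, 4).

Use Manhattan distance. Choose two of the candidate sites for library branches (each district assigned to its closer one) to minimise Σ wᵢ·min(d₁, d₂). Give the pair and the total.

{Amber, Violet}, total 126

Evaluate every pair (each demand assigned to the nearer of the two):
  {Amber, Violet}: total = 126
  {Red, Violet}: total = 139
  {Blue, Violet}: total = 154
  {Green, Violet}: total = 168
  {Green, Amber}: total = 226
  {Red, Blue}: total = 229
  {Blue, Amber}: total = 230
  {Red, Green}: total = 245
  {Red, Amber}: total = 246
  {Blue, Green}: total = 262
Best pair: {Amber, Violet} with total 126.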